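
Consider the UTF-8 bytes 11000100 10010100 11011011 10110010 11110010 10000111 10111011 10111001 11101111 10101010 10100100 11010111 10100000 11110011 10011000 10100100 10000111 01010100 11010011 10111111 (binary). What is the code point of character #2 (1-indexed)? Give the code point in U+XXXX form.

Offset 0: leading byte 0xC4 = 11000100 → 2-byte char #1 = C4 94.
Offset 2: leading byte 0xDB = 11011011 → 2-byte char #2 = DB B2.
Leading byte 0xDB = 11011011 matches 110xxxxx → 2-byte sequence.
Byte 1: 0xDB = 11011011, payload 11011 (5 bits).
Byte 2: 0xB2 = 10110010 (10xxxxxx ✓), payload 110010.
Concatenate: 11011110010 = 0x6F2 (11 bits → U+06F2).

U+06F2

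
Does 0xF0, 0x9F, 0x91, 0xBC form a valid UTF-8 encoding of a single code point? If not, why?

valid

Leading byte 0xF0 = 11110000 → 4-byte form.
Continuation bytes 0x9F=10011111, 0x91=10010001, 0xBC=10111100 all match 10xxxxxx.
Decoded value 0x1F47C is ≥ 0x10000 (shortest form) and not a surrogate.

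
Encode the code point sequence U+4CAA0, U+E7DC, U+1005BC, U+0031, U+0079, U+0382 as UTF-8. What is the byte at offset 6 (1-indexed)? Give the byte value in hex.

1-indexed offset 6 is 0-indexed offset 5.
U+4CAA0 → 4-byte form F1 8C AA A0 at offsets 0–3.
U+E7DC → 3-byte form EE 9F 9C at offsets 4–6.
Offset 5 falls in char 2's range; it's byte 2 of EE 9F 9C = 0x9F.

0x9F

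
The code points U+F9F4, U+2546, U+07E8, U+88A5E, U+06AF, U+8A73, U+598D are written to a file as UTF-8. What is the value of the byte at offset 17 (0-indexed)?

0xE5

U+F9F4 → 3-byte form EF A7 B4 at offsets 0–2.
U+2546 → 3-byte form E2 95 86 at offsets 3–5.
U+07E8 → 2-byte form DF A8 at offsets 6–7.
U+88A5E → 4-byte form F2 88 A9 9E at offsets 8–11.
U+06AF → 2-byte form DA AF at offsets 12–13.
U+8A73 → 3-byte form E8 A9 B3 at offsets 14–16.
U+598D → 3-byte form E5 A6 8D at offsets 17–19.
Offset 17 falls in char 7's range; it's byte 1 of E5 A6 8D = 0xE5.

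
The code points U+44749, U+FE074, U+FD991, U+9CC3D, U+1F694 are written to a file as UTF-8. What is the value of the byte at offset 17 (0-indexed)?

0x9F

U+44749 → 4-byte form F1 84 9D 89 at offsets 0–3.
U+FE074 → 4-byte form F3 BE 81 B4 at offsets 4–7.
U+FD991 → 4-byte form F3 BD A6 91 at offsets 8–11.
U+9CC3D → 4-byte form F2 9C B0 BD at offsets 12–15.
U+1F694 → 4-byte form F0 9F 9A 94 at offsets 16–19.
Offset 17 falls in char 5's range; it's byte 2 of F0 9F 9A 94 = 0x9F.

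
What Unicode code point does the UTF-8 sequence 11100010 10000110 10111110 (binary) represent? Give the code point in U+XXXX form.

Leading byte 0xE2 = 11100010 matches 1110xxxx → 3-byte sequence.
Byte 1: 0xE2 = 11100010, payload 0010 (4 bits).
Byte 2: 0x86 = 10000110 (10xxxxxx ✓), payload 000110.
Byte 3: 0xBE = 10111110 (10xxxxxx ✓), payload 111110.
Concatenate: 0010000110111110 = 0x21BE (16 bits → U+21BE).

U+21BE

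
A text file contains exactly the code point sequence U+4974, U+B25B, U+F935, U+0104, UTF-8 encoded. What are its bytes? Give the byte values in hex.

E4 A5 B4 EB 89 9B EF A4 B5 C4 84

U+4974: 3-byte form → E4 A5 B4.
U+B25B: 3-byte form → EB 89 9B.
U+F935: 3-byte form → EF A4 B5.
U+0104: 2-byte form → C4 84.
Concatenated (11 bytes): E4 A5 B4 EB 89 9B EF A4 B5 C4 84.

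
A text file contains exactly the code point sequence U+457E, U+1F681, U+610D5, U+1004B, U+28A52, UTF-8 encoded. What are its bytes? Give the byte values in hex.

E4 95 BE F0 9F 9A 81 F1 A1 83 95 F0 90 81 8B F0 A8 A9 92

U+457E: 3-byte form → E4 95 BE.
U+1F681: 4-byte form → F0 9F 9A 81.
U+610D5: 4-byte form → F1 A1 83 95.
U+1004B: 4-byte form → F0 90 81 8B.
U+28A52: 4-byte form → F0 A8 A9 92.
Concatenated (19 bytes): E4 95 BE F0 9F 9A 81 F1 A1 83 95 F0 90 81 8B F0 A8 A9 92.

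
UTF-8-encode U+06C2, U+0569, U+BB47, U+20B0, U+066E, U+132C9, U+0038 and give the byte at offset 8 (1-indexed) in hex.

0xE2

1-indexed offset 8 is 0-indexed offset 7.
U+06C2 → 2-byte form DB 82 at offsets 0–1.
U+0569 → 2-byte form D5 A9 at offsets 2–3.
U+BB47 → 3-byte form EB AD 87 at offsets 4–6.
U+20B0 → 3-byte form E2 82 B0 at offsets 7–9.
Offset 7 falls in char 4's range; it's byte 1 of E2 82 B0 = 0xE2.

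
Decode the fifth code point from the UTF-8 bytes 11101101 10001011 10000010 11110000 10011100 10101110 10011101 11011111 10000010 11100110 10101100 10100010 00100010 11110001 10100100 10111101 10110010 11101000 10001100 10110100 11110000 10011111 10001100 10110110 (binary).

Offset 0: leading byte 0xED = 11101101 → 3-byte char #1 = ED 8B 82.
Offset 3: leading byte 0xF0 = 11110000 → 4-byte char #2 = F0 9C AE 9D.
Offset 7: leading byte 0xDF = 11011111 → 2-byte char #3 = DF 82.
Offset 9: leading byte 0xE6 = 11100110 → 3-byte char #4 = E6 AC A2.
Offset 12: leading byte 0x22 = 00100010 → 1-byte char #5 = 22.
Leading byte 0x22 = 00100010 matches 0xxxxxxx → 1-byte sequence.
Byte 1: 0x22 = 00100010, payload 0100010 (7 bits).
Concatenate: 0100010 = 0x22 (7 bits → U+0022).

U+0022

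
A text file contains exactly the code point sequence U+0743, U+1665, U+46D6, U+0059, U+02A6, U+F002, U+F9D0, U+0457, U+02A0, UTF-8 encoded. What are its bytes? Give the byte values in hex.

U+0743: 2-byte form → DD 83.
U+1665: 3-byte form → E1 99 A5.
U+46D6: 3-byte form → E4 9B 96.
U+0059: 1-byte form → 59.
U+02A6: 2-byte form → CA A6.
U+F002: 3-byte form → EF 80 82.
U+F9D0: 3-byte form → EF A7 90.
U+0457: 2-byte form → D1 97.
U+02A0: 2-byte form → CA A0.
Concatenated (21 bytes): DD 83 E1 99 A5 E4 9B 96 59 CA A6 EF 80 82 EF A7 90 D1 97 CA A0.

DD 83 E1 99 A5 E4 9B 96 59 CA A6 EF 80 82 EF A7 90 D1 97 CA A0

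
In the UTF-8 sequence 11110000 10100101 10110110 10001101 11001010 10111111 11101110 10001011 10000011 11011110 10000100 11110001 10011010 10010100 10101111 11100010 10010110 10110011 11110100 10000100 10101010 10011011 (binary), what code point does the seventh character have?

U+104A9B

Offset 0: leading byte 0xF0 = 11110000 → 4-byte char #1 = F0 A5 B6 8D.
Offset 4: leading byte 0xCA = 11001010 → 2-byte char #2 = CA BF.
Offset 6: leading byte 0xEE = 11101110 → 3-byte char #3 = EE 8B 83.
Offset 9: leading byte 0xDE = 11011110 → 2-byte char #4 = DE 84.
Offset 11: leading byte 0xF1 = 11110001 → 4-byte char #5 = F1 9A 94 AF.
Offset 15: leading byte 0xE2 = 11100010 → 3-byte char #6 = E2 96 B3.
Offset 18: leading byte 0xF4 = 11110100 → 4-byte char #7 = F4 84 AA 9B.
Leading byte 0xF4 = 11110100 matches 11110xxx → 4-byte sequence.
Byte 1: 0xF4 = 11110100, payload 100 (3 bits).
Byte 2: 0x84 = 10000100 (10xxxxxx ✓), payload 000100.
Byte 3: 0xAA = 10101010 (10xxxxxx ✓), payload 101010.
Byte 4: 0x9B = 10011011 (10xxxxxx ✓), payload 011011.
Concatenate: 100000100101010011011 = 0x104A9B (21 bits → U+104A9B).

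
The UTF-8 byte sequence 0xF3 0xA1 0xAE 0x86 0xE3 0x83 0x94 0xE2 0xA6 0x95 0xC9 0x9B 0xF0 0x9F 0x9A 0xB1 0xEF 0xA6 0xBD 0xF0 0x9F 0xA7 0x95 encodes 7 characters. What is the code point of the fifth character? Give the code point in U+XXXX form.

U+1F6B1

Offset 0: leading byte 0xF3 = 11110011 → 4-byte char #1 = F3 A1 AE 86.
Offset 4: leading byte 0xE3 = 11100011 → 3-byte char #2 = E3 83 94.
Offset 7: leading byte 0xE2 = 11100010 → 3-byte char #3 = E2 A6 95.
Offset 10: leading byte 0xC9 = 11001001 → 2-byte char #4 = C9 9B.
Offset 12: leading byte 0xF0 = 11110000 → 4-byte char #5 = F0 9F 9A B1.
Leading byte 0xF0 = 11110000 matches 11110xxx → 4-byte sequence.
Byte 1: 0xF0 = 11110000, payload 000 (3 bits).
Byte 2: 0x9F = 10011111 (10xxxxxx ✓), payload 011111.
Byte 3: 0x9A = 10011010 (10xxxxxx ✓), payload 011010.
Byte 4: 0xB1 = 10110001 (10xxxxxx ✓), payload 110001.
Concatenate: 000011111011010110001 = 0x1F6B1 (21 bits → U+1F6B1).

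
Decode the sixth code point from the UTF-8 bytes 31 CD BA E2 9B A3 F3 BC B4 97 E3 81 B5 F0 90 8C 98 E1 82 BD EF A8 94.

U+10318

Offset 0: leading byte 0x31 = 00110001 → 1-byte char #1 = 31.
Offset 1: leading byte 0xCD = 11001101 → 2-byte char #2 = CD BA.
Offset 3: leading byte 0xE2 = 11100010 → 3-byte char #3 = E2 9B A3.
Offset 6: leading byte 0xF3 = 11110011 → 4-byte char #4 = F3 BC B4 97.
Offset 10: leading byte 0xE3 = 11100011 → 3-byte char #5 = E3 81 B5.
Offset 13: leading byte 0xF0 = 11110000 → 4-byte char #6 = F0 90 8C 98.
Leading byte 0xF0 = 11110000 matches 11110xxx → 4-byte sequence.
Byte 1: 0xF0 = 11110000, payload 000 (3 bits).
Byte 2: 0x90 = 10010000 (10xxxxxx ✓), payload 010000.
Byte 3: 0x8C = 10001100 (10xxxxxx ✓), payload 001100.
Byte 4: 0x98 = 10011000 (10xxxxxx ✓), payload 011000.
Concatenate: 000010000001100011000 = 0x10318 (21 bits → U+10318).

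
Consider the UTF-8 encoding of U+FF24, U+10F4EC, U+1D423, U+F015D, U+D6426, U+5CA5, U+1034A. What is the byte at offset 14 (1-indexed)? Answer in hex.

0x85

1-indexed offset 14 is 0-indexed offset 13.
U+FF24 → 3-byte form EF BC A4 at offsets 0–2.
U+10F4EC → 4-byte form F4 8F 93 AC at offsets 3–6.
U+1D423 → 4-byte form F0 9D 90 A3 at offsets 7–10.
U+F015D → 4-byte form F3 B0 85 9D at offsets 11–14.
Offset 13 falls in char 4's range; it's byte 3 of F3 B0 85 9D = 0x85.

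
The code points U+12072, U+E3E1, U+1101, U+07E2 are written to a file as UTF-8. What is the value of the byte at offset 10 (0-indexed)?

U+12072 → 4-byte form F0 92 81 B2 at offsets 0–3.
U+E3E1 → 3-byte form EE 8F A1 at offsets 4–6.
U+1101 → 3-byte form E1 84 81 at offsets 7–9.
U+07E2 → 2-byte form DF A2 at offsets 10–11.
Offset 10 falls in char 4's range; it's byte 1 of DF A2 = 0xDF.

0xDF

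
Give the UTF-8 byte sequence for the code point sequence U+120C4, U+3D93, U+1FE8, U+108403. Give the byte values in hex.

F0 92 83 84 E3 B6 93 E1 BF A8 F4 88 90 83

U+120C4: 4-byte form → F0 92 83 84.
U+3D93: 3-byte form → E3 B6 93.
U+1FE8: 3-byte form → E1 BF A8.
U+108403: 4-byte form → F4 88 90 83.
Concatenated (14 bytes): F0 92 83 84 E3 B6 93 E1 BF A8 F4 88 90 83.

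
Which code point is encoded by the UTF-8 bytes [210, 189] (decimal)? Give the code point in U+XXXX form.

Leading byte 0xD2 = 11010010 matches 110xxxxx → 2-byte sequence.
Byte 1: 0xD2 = 11010010, payload 10010 (5 bits).
Byte 2: 0xBD = 10111101 (10xxxxxx ✓), payload 111101.
Concatenate: 10010111101 = 0x4BD (11 bits → U+04BD).

U+04BD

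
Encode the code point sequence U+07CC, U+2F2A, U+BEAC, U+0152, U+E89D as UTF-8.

DF 8C E2 BC AA EB BA AC C5 92 EE A2 9D

U+07CC: 2-byte form → DF 8C.
U+2F2A: 3-byte form → E2 BC AA.
U+BEAC: 3-byte form → EB BA AC.
U+0152: 2-byte form → C5 92.
U+E89D: 3-byte form → EE A2 9D.
Concatenated (13 bytes): DF 8C E2 BC AA EB BA AC C5 92 EE A2 9D.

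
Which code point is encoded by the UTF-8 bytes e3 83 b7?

U+30F7

Leading byte 0xE3 = 11100011 matches 1110xxxx → 3-byte sequence.
Byte 1: 0xE3 = 11100011, payload 0011 (4 bits).
Byte 2: 0x83 = 10000011 (10xxxxxx ✓), payload 000011.
Byte 3: 0xB7 = 10110111 (10xxxxxx ✓), payload 110111.
Concatenate: 0011000011110111 = 0x30F7 (16 bits → U+30F7).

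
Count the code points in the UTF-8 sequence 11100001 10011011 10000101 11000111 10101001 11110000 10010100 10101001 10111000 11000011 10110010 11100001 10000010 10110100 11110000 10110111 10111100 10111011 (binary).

6

Byte at offset 0: 0xE1 = 11100001 → 3-byte char (#1). Advance 3.
Byte at offset 3: 0xC7 = 11000111 → 2-byte char (#2). Advance 2.
Byte at offset 5: 0xF0 = 11110000 → 4-byte char (#3). Advance 4.
Byte at offset 9: 0xC3 = 11000011 → 2-byte char (#4). Advance 2.
Byte at offset 11: 0xE1 = 11100001 → 3-byte char (#5). Advance 3.
Byte at offset 14: 0xF0 = 11110000 → 4-byte char (#6). Advance 4.
Reached end at offset 18 after 6 code points.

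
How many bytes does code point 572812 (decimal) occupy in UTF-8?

U+8BD8C = 0x8BD8C. UTF-8 uses 1 byte below 0x80, 2 below 0x800, 3 below 0x10000, 4 up to 0x10FFFF. 0x8BD8C is in U+10000–U+10FFFF → 4 bytes.

4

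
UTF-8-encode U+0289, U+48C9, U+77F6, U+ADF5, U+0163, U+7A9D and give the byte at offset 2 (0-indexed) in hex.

0xE4

U+0289 → 2-byte form CA 89 at offsets 0–1.
U+48C9 → 3-byte form E4 A3 89 at offsets 2–4.
Offset 2 falls in char 2's range; it's byte 1 of E4 A3 89 = 0xE4.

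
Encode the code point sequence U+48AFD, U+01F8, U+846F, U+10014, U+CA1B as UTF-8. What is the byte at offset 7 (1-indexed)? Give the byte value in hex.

1-indexed offset 7 is 0-indexed offset 6.
U+48AFD → 4-byte form F1 88 AB BD at offsets 0–3.
U+01F8 → 2-byte form C7 B8 at offsets 4–5.
U+846F → 3-byte form E8 91 AF at offsets 6–8.
Offset 6 falls in char 3's range; it's byte 1 of E8 91 AF = 0xE8.

0xE8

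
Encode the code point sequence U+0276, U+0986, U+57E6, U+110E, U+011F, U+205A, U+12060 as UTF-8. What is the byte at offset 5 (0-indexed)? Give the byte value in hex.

0xE5

U+0276 → 2-byte form C9 B6 at offsets 0–1.
U+0986 → 3-byte form E0 A6 86 at offsets 2–4.
U+57E6 → 3-byte form E5 9F A6 at offsets 5–7.
Offset 5 falls in char 3's range; it's byte 1 of E5 9F A6 = 0xE5.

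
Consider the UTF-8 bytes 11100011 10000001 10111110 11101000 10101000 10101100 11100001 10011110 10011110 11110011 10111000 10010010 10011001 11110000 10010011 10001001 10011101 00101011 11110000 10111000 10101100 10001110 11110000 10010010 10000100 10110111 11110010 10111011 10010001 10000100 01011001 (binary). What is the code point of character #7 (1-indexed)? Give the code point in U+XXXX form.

U+38B0E

Offset 0: leading byte 0xE3 = 11100011 → 3-byte char #1 = E3 81 BE.
Offset 3: leading byte 0xE8 = 11101000 → 3-byte char #2 = E8 A8 AC.
Offset 6: leading byte 0xE1 = 11100001 → 3-byte char #3 = E1 9E 9E.
Offset 9: leading byte 0xF3 = 11110011 → 4-byte char #4 = F3 B8 92 99.
Offset 13: leading byte 0xF0 = 11110000 → 4-byte char #5 = F0 93 89 9D.
Offset 17: leading byte 0x2B = 00101011 → 1-byte char #6 = 2B.
Offset 18: leading byte 0xF0 = 11110000 → 4-byte char #7 = F0 B8 AC 8E.
Leading byte 0xF0 = 11110000 matches 11110xxx → 4-byte sequence.
Byte 1: 0xF0 = 11110000, payload 000 (3 bits).
Byte 2: 0xB8 = 10111000 (10xxxxxx ✓), payload 111000.
Byte 3: 0xAC = 10101100 (10xxxxxx ✓), payload 101100.
Byte 4: 0x8E = 10001110 (10xxxxxx ✓), payload 001110.
Concatenate: 000111000101100001110 = 0x38B0E (21 bits → U+38B0E).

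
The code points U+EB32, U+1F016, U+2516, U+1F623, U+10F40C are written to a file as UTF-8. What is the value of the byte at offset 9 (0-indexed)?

0x96

U+EB32 → 3-byte form EE AC B2 at offsets 0–2.
U+1F016 → 4-byte form F0 9F 80 96 at offsets 3–6.
U+2516 → 3-byte form E2 94 96 at offsets 7–9.
Offset 9 falls in char 3's range; it's byte 3 of E2 94 96 = 0x96.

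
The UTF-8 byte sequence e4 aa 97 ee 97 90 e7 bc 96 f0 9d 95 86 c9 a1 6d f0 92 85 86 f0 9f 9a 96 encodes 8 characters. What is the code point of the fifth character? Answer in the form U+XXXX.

Offset 0: leading byte 0xE4 = 11100100 → 3-byte char #1 = E4 AA 97.
Offset 3: leading byte 0xEE = 11101110 → 3-byte char #2 = EE 97 90.
Offset 6: leading byte 0xE7 = 11100111 → 3-byte char #3 = E7 BC 96.
Offset 9: leading byte 0xF0 = 11110000 → 4-byte char #4 = F0 9D 95 86.
Offset 13: leading byte 0xC9 = 11001001 → 2-byte char #5 = C9 A1.
Leading byte 0xC9 = 11001001 matches 110xxxxx → 2-byte sequence.
Byte 1: 0xC9 = 11001001, payload 01001 (5 bits).
Byte 2: 0xA1 = 10100001 (10xxxxxx ✓), payload 100001.
Concatenate: 01001100001 = 0x261 (11 bits → U+0261).

U+0261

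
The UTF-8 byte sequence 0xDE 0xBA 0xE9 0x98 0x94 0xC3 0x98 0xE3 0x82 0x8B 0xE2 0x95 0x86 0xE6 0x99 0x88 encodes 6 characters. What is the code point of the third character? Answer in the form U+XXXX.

Offset 0: leading byte 0xDE = 11011110 → 2-byte char #1 = DE BA.
Offset 2: leading byte 0xE9 = 11101001 → 3-byte char #2 = E9 98 94.
Offset 5: leading byte 0xC3 = 11000011 → 2-byte char #3 = C3 98.
Leading byte 0xC3 = 11000011 matches 110xxxxx → 2-byte sequence.
Byte 1: 0xC3 = 11000011, payload 00011 (5 bits).
Byte 2: 0x98 = 10011000 (10xxxxxx ✓), payload 011000.
Concatenate: 00011011000 = 0xD8 (11 bits → U+00D8).

U+00D8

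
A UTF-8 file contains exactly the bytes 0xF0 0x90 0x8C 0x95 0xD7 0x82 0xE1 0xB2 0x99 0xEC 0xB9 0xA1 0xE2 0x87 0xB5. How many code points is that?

Byte at offset 0: 0xF0 = 11110000 → 4-byte char (#1). Advance 4.
Byte at offset 4: 0xD7 = 11010111 → 2-byte char (#2). Advance 2.
Byte at offset 6: 0xE1 = 11100001 → 3-byte char (#3). Advance 3.
Byte at offset 9: 0xEC = 11101100 → 3-byte char (#4). Advance 3.
Byte at offset 12: 0xE2 = 11100010 → 3-byte char (#5). Advance 3.
Reached end at offset 15 after 5 code points.

5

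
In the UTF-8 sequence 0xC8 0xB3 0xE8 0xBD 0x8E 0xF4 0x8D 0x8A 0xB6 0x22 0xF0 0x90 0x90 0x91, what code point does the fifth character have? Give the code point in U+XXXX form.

U+10411

Offset 0: leading byte 0xC8 = 11001000 → 2-byte char #1 = C8 B3.
Offset 2: leading byte 0xE8 = 11101000 → 3-byte char #2 = E8 BD 8E.
Offset 5: leading byte 0xF4 = 11110100 → 4-byte char #3 = F4 8D 8A B6.
Offset 9: leading byte 0x22 = 00100010 → 1-byte char #4 = 22.
Offset 10: leading byte 0xF0 = 11110000 → 4-byte char #5 = F0 90 90 91.
Leading byte 0xF0 = 11110000 matches 11110xxx → 4-byte sequence.
Byte 1: 0xF0 = 11110000, payload 000 (3 bits).
Byte 2: 0x90 = 10010000 (10xxxxxx ✓), payload 010000.
Byte 3: 0x90 = 10010000 (10xxxxxx ✓), payload 010000.
Byte 4: 0x91 = 10010001 (10xxxxxx ✓), payload 010001.
Concatenate: 000010000010000010001 = 0x10411 (21 bits → U+10411).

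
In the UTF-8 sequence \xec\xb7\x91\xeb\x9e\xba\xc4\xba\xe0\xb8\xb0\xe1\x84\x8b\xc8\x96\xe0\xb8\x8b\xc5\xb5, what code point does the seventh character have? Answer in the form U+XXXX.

Offset 0: leading byte 0xEC = 11101100 → 3-byte char #1 = EC B7 91.
Offset 3: leading byte 0xEB = 11101011 → 3-byte char #2 = EB 9E BA.
Offset 6: leading byte 0xC4 = 11000100 → 2-byte char #3 = C4 BA.
Offset 8: leading byte 0xE0 = 11100000 → 3-byte char #4 = E0 B8 B0.
Offset 11: leading byte 0xE1 = 11100001 → 3-byte char #5 = E1 84 8B.
Offset 14: leading byte 0xC8 = 11001000 → 2-byte char #6 = C8 96.
Offset 16: leading byte 0xE0 = 11100000 → 3-byte char #7 = E0 B8 8B.
Leading byte 0xE0 = 11100000 matches 1110xxxx → 3-byte sequence.
Byte 1: 0xE0 = 11100000, payload 0000 (4 bits).
Byte 2: 0xB8 = 10111000 (10xxxxxx ✓), payload 111000.
Byte 3: 0x8B = 10001011 (10xxxxxx ✓), payload 001011.
Concatenate: 0000111000001011 = 0xE0B (16 bits → U+0E0B).

U+0E0B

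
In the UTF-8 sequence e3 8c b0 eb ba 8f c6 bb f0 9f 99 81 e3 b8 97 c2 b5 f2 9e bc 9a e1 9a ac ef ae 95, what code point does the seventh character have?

U+9EF1A

Offset 0: leading byte 0xE3 = 11100011 → 3-byte char #1 = E3 8C B0.
Offset 3: leading byte 0xEB = 11101011 → 3-byte char #2 = EB BA 8F.
Offset 6: leading byte 0xC6 = 11000110 → 2-byte char #3 = C6 BB.
Offset 8: leading byte 0xF0 = 11110000 → 4-byte char #4 = F0 9F 99 81.
Offset 12: leading byte 0xE3 = 11100011 → 3-byte char #5 = E3 B8 97.
Offset 15: leading byte 0xC2 = 11000010 → 2-byte char #6 = C2 B5.
Offset 17: leading byte 0xF2 = 11110010 → 4-byte char #7 = F2 9E BC 9A.
Leading byte 0xF2 = 11110010 matches 11110xxx → 4-byte sequence.
Byte 1: 0xF2 = 11110010, payload 010 (3 bits).
Byte 2: 0x9E = 10011110 (10xxxxxx ✓), payload 011110.
Byte 3: 0xBC = 10111100 (10xxxxxx ✓), payload 111100.
Byte 4: 0x9A = 10011010 (10xxxxxx ✓), payload 011010.
Concatenate: 010011110111100011010 = 0x9EF1A (21 bits → U+9EF1A).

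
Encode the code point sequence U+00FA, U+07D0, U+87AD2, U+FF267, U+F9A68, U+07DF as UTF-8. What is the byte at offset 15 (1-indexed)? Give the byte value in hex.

1-indexed offset 15 is 0-indexed offset 14.
U+00FA → 2-byte form C3 BA at offsets 0–1.
U+07D0 → 2-byte form DF 90 at offsets 2–3.
U+87AD2 → 4-byte form F2 87 AB 92 at offsets 4–7.
U+FF267 → 4-byte form F3 BF 89 A7 at offsets 8–11.
U+F9A68 → 4-byte form F3 B9 A9 A8 at offsets 12–15.
Offset 14 falls in char 5's range; it's byte 3 of F3 B9 A9 A8 = 0xA9.

0xA9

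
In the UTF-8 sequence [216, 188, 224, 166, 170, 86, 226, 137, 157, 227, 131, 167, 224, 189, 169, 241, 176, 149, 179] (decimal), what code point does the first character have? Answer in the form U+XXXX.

U+063C

Offset 0: leading byte 0xD8 = 11011000 → 2-byte char #1 = D8 BC.
Leading byte 0xD8 = 11011000 matches 110xxxxx → 2-byte sequence.
Byte 1: 0xD8 = 11011000, payload 11000 (5 bits).
Byte 2: 0xBC = 10111100 (10xxxxxx ✓), payload 111100.
Concatenate: 11000111100 = 0x63C (11 bits → U+063C).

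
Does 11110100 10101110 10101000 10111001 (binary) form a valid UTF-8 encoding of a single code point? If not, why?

Leading byte 0xF4 = 11110100 → 4-byte form.
Payload = 0x12EA39, which exceeds U+10FFFF, the maximum Unicode code point. (Leading bytes F5–FF, or F4 followed by ≥ 0x90, are invalid.)

invalid (encodes a value above U+10FFFF)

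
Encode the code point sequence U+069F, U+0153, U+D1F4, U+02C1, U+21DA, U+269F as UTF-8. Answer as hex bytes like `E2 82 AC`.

U+069F: 2-byte form → DA 9F.
U+0153: 2-byte form → C5 93.
U+D1F4: 3-byte form → ED 87 B4.
U+02C1: 2-byte form → CB 81.
U+21DA: 3-byte form → E2 87 9A.
U+269F: 3-byte form → E2 9A 9F.
Concatenated (15 bytes): DA 9F C5 93 ED 87 B4 CB 81 E2 87 9A E2 9A 9F.

DA 9F C5 93 ED 87 B4 CB 81 E2 87 9A E2 9A 9F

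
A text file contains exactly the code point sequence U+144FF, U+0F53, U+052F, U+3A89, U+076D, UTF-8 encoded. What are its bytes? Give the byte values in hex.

F0 94 93 BF E0 BD 93 D4 AF E3 AA 89 DD AD

U+144FF: 4-byte form → F0 94 93 BF.
U+0F53: 3-byte form → E0 BD 93.
U+052F: 2-byte form → D4 AF.
U+3A89: 3-byte form → E3 AA 89.
U+076D: 2-byte form → DD AD.
Concatenated (14 bytes): F0 94 93 BF E0 BD 93 D4 AF E3 AA 89 DD AD.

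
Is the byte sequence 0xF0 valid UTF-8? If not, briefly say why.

invalid (sequence truncated)

Leading byte 0xF0 = 11110000 → 4-byte form, but only 1 byte is present.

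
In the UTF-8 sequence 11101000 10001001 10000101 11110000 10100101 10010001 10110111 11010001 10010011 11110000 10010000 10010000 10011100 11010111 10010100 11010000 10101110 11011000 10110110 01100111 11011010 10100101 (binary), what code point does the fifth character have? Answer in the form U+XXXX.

Offset 0: leading byte 0xE8 = 11101000 → 3-byte char #1 = E8 89 85.
Offset 3: leading byte 0xF0 = 11110000 → 4-byte char #2 = F0 A5 91 B7.
Offset 7: leading byte 0xD1 = 11010001 → 2-byte char #3 = D1 93.
Offset 9: leading byte 0xF0 = 11110000 → 4-byte char #4 = F0 90 90 9C.
Offset 13: leading byte 0xD7 = 11010111 → 2-byte char #5 = D7 94.
Leading byte 0xD7 = 11010111 matches 110xxxxx → 2-byte sequence.
Byte 1: 0xD7 = 11010111, payload 10111 (5 bits).
Byte 2: 0x94 = 10010100 (10xxxxxx ✓), payload 010100.
Concatenate: 10111010100 = 0x5D4 (11 bits → U+05D4).

U+05D4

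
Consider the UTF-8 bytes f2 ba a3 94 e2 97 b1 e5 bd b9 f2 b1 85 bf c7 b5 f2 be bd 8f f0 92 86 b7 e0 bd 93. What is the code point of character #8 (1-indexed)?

U+0F53

Offset 0: leading byte 0xF2 = 11110010 → 4-byte char #1 = F2 BA A3 94.
Offset 4: leading byte 0xE2 = 11100010 → 3-byte char #2 = E2 97 B1.
Offset 7: leading byte 0xE5 = 11100101 → 3-byte char #3 = E5 BD B9.
Offset 10: leading byte 0xF2 = 11110010 → 4-byte char #4 = F2 B1 85 BF.
Offset 14: leading byte 0xC7 = 11000111 → 2-byte char #5 = C7 B5.
Offset 16: leading byte 0xF2 = 11110010 → 4-byte char #6 = F2 BE BD 8F.
Offset 20: leading byte 0xF0 = 11110000 → 4-byte char #7 = F0 92 86 B7.
Offset 24: leading byte 0xE0 = 11100000 → 3-byte char #8 = E0 BD 93.
Leading byte 0xE0 = 11100000 matches 1110xxxx → 3-byte sequence.
Byte 1: 0xE0 = 11100000, payload 0000 (4 bits).
Byte 2: 0xBD = 10111101 (10xxxxxx ✓), payload 111101.
Byte 3: 0x93 = 10010011 (10xxxxxx ✓), payload 010011.
Concatenate: 0000111101010011 = 0xF53 (16 bits → U+0F53).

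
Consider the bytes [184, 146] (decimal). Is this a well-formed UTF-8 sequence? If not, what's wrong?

Byte 0xB8 = 10111000 has the form 10xxxxxx — a continuation byte — but there is no preceding leading byte.

invalid (continuation byte with no leading byte)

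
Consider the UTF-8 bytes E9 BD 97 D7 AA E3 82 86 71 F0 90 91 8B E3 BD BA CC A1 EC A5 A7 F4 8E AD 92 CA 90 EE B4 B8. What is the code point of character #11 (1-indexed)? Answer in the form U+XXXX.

Offset 0: leading byte 0xE9 = 11101001 → 3-byte char #1 = E9 BD 97.
Offset 3: leading byte 0xD7 = 11010111 → 2-byte char #2 = D7 AA.
Offset 5: leading byte 0xE3 = 11100011 → 3-byte char #3 = E3 82 86.
Offset 8: leading byte 0x71 = 01110001 → 1-byte char #4 = 71.
Offset 9: leading byte 0xF0 = 11110000 → 4-byte char #5 = F0 90 91 8B.
Offset 13: leading byte 0xE3 = 11100011 → 3-byte char #6 = E3 BD BA.
Offset 16: leading byte 0xCC = 11001100 → 2-byte char #7 = CC A1.
Offset 18: leading byte 0xEC = 11101100 → 3-byte char #8 = EC A5 A7.
Offset 21: leading byte 0xF4 = 11110100 → 4-byte char #9 = F4 8E AD 92.
Offset 25: leading byte 0xCA = 11001010 → 2-byte char #10 = CA 90.
Offset 27: leading byte 0xEE = 11101110 → 3-byte char #11 = EE B4 B8.
Leading byte 0xEE = 11101110 matches 1110xxxx → 3-byte sequence.
Byte 1: 0xEE = 11101110, payload 1110 (4 bits).
Byte 2: 0xB4 = 10110100 (10xxxxxx ✓), payload 110100.
Byte 3: 0xB8 = 10111000 (10xxxxxx ✓), payload 111000.
Concatenate: 1110110100111000 = 0xED38 (16 bits → U+ED38).

U+ED38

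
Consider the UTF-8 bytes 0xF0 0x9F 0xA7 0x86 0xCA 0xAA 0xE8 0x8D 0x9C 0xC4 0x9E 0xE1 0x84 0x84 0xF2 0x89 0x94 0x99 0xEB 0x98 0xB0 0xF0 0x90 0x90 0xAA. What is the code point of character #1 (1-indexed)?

U+1F9C6

Offset 0: leading byte 0xF0 = 11110000 → 4-byte char #1 = F0 9F A7 86.
Leading byte 0xF0 = 11110000 matches 11110xxx → 4-byte sequence.
Byte 1: 0xF0 = 11110000, payload 000 (3 bits).
Byte 2: 0x9F = 10011111 (10xxxxxx ✓), payload 011111.
Byte 3: 0xA7 = 10100111 (10xxxxxx ✓), payload 100111.
Byte 4: 0x86 = 10000110 (10xxxxxx ✓), payload 000110.
Concatenate: 000011111100111000110 = 0x1F9C6 (21 bits → U+1F9C6).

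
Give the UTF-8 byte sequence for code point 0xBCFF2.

F2 BC BF B2

U+BCFF2 = 0xBCFF2 = 774130 decimal. In range U+10000–U+10FFFF → 4-byte form: 11110xxx 10xxxxxx 10xxxxxx 10xxxxxx.
Binary (21 bits): 010111100111111110010.
Split 3+6+6+6: 010 | 111100 | 111111 | 110010.
Byte 1: 11110010 = 0xF2.
Byte 2: 10111100 = 0xBC.
Byte 3: 10111111 = 0xBF.
Byte 4: 10110010 = 0xB2.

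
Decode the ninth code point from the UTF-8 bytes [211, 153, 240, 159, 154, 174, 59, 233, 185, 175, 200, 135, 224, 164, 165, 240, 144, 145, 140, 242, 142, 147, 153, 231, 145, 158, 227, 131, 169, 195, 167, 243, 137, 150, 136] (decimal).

Offset 0: leading byte 0xD3 = 11010011 → 2-byte char #1 = D3 99.
Offset 2: leading byte 0xF0 = 11110000 → 4-byte char #2 = F0 9F 9A AE.
Offset 6: leading byte 0x3B = 00111011 → 1-byte char #3 = 3B.
Offset 7: leading byte 0xE9 = 11101001 → 3-byte char #4 = E9 B9 AF.
Offset 10: leading byte 0xC8 = 11001000 → 2-byte char #5 = C8 87.
Offset 12: leading byte 0xE0 = 11100000 → 3-byte char #6 = E0 A4 A5.
Offset 15: leading byte 0xF0 = 11110000 → 4-byte char #7 = F0 90 91 8C.
Offset 19: leading byte 0xF2 = 11110010 → 4-byte char #8 = F2 8E 93 99.
Offset 23: leading byte 0xE7 = 11100111 → 3-byte char #9 = E7 91 9E.
Leading byte 0xE7 = 11100111 matches 1110xxxx → 3-byte sequence.
Byte 1: 0xE7 = 11100111, payload 0111 (4 bits).
Byte 2: 0x91 = 10010001 (10xxxxxx ✓), payload 010001.
Byte 3: 0x9E = 10011110 (10xxxxxx ✓), payload 011110.
Concatenate: 0111010001011110 = 0x745E (16 bits → U+745E).

U+745E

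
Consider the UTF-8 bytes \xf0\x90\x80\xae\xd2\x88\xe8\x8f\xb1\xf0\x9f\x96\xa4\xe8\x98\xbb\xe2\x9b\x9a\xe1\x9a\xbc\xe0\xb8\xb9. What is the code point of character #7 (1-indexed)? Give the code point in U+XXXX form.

U+16BC

Offset 0: leading byte 0xF0 = 11110000 → 4-byte char #1 = F0 90 80 AE.
Offset 4: leading byte 0xD2 = 11010010 → 2-byte char #2 = D2 88.
Offset 6: leading byte 0xE8 = 11101000 → 3-byte char #3 = E8 8F B1.
Offset 9: leading byte 0xF0 = 11110000 → 4-byte char #4 = F0 9F 96 A4.
Offset 13: leading byte 0xE8 = 11101000 → 3-byte char #5 = E8 98 BB.
Offset 16: leading byte 0xE2 = 11100010 → 3-byte char #6 = E2 9B 9A.
Offset 19: leading byte 0xE1 = 11100001 → 3-byte char #7 = E1 9A BC.
Leading byte 0xE1 = 11100001 matches 1110xxxx → 3-byte sequence.
Byte 1: 0xE1 = 11100001, payload 0001 (4 bits).
Byte 2: 0x9A = 10011010 (10xxxxxx ✓), payload 011010.
Byte 3: 0xBC = 10111100 (10xxxxxx ✓), payload 111100.
Concatenate: 0001011010111100 = 0x16BC (16 bits → U+16BC).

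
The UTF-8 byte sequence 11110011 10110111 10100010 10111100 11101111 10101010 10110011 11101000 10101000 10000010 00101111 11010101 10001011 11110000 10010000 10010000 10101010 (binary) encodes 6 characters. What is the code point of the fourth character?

U+002F

Offset 0: leading byte 0xF3 = 11110011 → 4-byte char #1 = F3 B7 A2 BC.
Offset 4: leading byte 0xEF = 11101111 → 3-byte char #2 = EF AA B3.
Offset 7: leading byte 0xE8 = 11101000 → 3-byte char #3 = E8 A8 82.
Offset 10: leading byte 0x2F = 00101111 → 1-byte char #4 = 2F.
Leading byte 0x2F = 00101111 matches 0xxxxxxx → 1-byte sequence.
Byte 1: 0x2F = 00101111, payload 0101111 (7 bits).
Concatenate: 0101111 = 0x2F (7 bits → U+002F).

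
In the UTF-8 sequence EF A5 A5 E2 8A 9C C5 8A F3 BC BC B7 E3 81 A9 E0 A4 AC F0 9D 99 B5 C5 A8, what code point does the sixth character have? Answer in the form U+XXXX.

U+092C

Offset 0: leading byte 0xEF = 11101111 → 3-byte char #1 = EF A5 A5.
Offset 3: leading byte 0xE2 = 11100010 → 3-byte char #2 = E2 8A 9C.
Offset 6: leading byte 0xC5 = 11000101 → 2-byte char #3 = C5 8A.
Offset 8: leading byte 0xF3 = 11110011 → 4-byte char #4 = F3 BC BC B7.
Offset 12: leading byte 0xE3 = 11100011 → 3-byte char #5 = E3 81 A9.
Offset 15: leading byte 0xE0 = 11100000 → 3-byte char #6 = E0 A4 AC.
Leading byte 0xE0 = 11100000 matches 1110xxxx → 3-byte sequence.
Byte 1: 0xE0 = 11100000, payload 0000 (4 bits).
Byte 2: 0xA4 = 10100100 (10xxxxxx ✓), payload 100100.
Byte 3: 0xAC = 10101100 (10xxxxxx ✓), payload 101100.
Concatenate: 0000100100101100 = 0x92C (16 bits → U+092C).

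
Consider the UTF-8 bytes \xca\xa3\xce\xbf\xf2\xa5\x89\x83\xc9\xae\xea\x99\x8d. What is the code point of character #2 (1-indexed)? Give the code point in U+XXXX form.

Offset 0: leading byte 0xCA = 11001010 → 2-byte char #1 = CA A3.
Offset 2: leading byte 0xCE = 11001110 → 2-byte char #2 = CE BF.
Leading byte 0xCE = 11001110 matches 110xxxxx → 2-byte sequence.
Byte 1: 0xCE = 11001110, payload 01110 (5 bits).
Byte 2: 0xBF = 10111111 (10xxxxxx ✓), payload 111111.
Concatenate: 01110111111 = 0x3BF (11 bits → U+03BF).

U+03BF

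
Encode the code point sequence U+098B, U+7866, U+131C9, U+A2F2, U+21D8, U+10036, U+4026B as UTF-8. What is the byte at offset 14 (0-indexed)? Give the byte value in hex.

0x87

U+098B → 3-byte form E0 A6 8B at offsets 0–2.
U+7866 → 3-byte form E7 A1 A6 at offsets 3–5.
U+131C9 → 4-byte form F0 93 87 89 at offsets 6–9.
U+A2F2 → 3-byte form EA 8B B2 at offsets 10–12.
U+21D8 → 3-byte form E2 87 98 at offsets 13–15.
Offset 14 falls in char 5's range; it's byte 2 of E2 87 98 = 0x87.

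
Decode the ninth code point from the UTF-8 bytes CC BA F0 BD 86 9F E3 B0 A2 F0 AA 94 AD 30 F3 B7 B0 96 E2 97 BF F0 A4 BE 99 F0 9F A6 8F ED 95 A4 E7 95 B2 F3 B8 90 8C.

U+1F98F

Offset 0: leading byte 0xCC = 11001100 → 2-byte char #1 = CC BA.
Offset 2: leading byte 0xF0 = 11110000 → 4-byte char #2 = F0 BD 86 9F.
Offset 6: leading byte 0xE3 = 11100011 → 3-byte char #3 = E3 B0 A2.
Offset 9: leading byte 0xF0 = 11110000 → 4-byte char #4 = F0 AA 94 AD.
Offset 13: leading byte 0x30 = 00110000 → 1-byte char #5 = 30.
Offset 14: leading byte 0xF3 = 11110011 → 4-byte char #6 = F3 B7 B0 96.
Offset 18: leading byte 0xE2 = 11100010 → 3-byte char #7 = E2 97 BF.
Offset 21: leading byte 0xF0 = 11110000 → 4-byte char #8 = F0 A4 BE 99.
Offset 25: leading byte 0xF0 = 11110000 → 4-byte char #9 = F0 9F A6 8F.
Leading byte 0xF0 = 11110000 matches 11110xxx → 4-byte sequence.
Byte 1: 0xF0 = 11110000, payload 000 (3 bits).
Byte 2: 0x9F = 10011111 (10xxxxxx ✓), payload 011111.
Byte 3: 0xA6 = 10100110 (10xxxxxx ✓), payload 100110.
Byte 4: 0x8F = 10001111 (10xxxxxx ✓), payload 001111.
Concatenate: 000011111100110001111 = 0x1F98F (21 bits → U+1F98F).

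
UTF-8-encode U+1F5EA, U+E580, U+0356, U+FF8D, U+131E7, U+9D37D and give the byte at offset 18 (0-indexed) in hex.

U+1F5EA → 4-byte form F0 9F 97 AA at offsets 0–3.
U+E580 → 3-byte form EE 96 80 at offsets 4–6.
U+0356 → 2-byte form CD 96 at offsets 7–8.
U+FF8D → 3-byte form EF BE 8D at offsets 9–11.
U+131E7 → 4-byte form F0 93 87 A7 at offsets 12–15.
U+9D37D → 4-byte form F2 9D 8D BD at offsets 16–19.
Offset 18 falls in char 6's range; it's byte 3 of F2 9D 8D BD = 0x8D.

0x8D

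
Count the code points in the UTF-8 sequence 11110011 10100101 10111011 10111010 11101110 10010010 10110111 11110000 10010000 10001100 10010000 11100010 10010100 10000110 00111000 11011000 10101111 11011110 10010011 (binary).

7

Byte at offset 0: 0xF3 = 11110011 → 4-byte char (#1). Advance 4.
Byte at offset 4: 0xEE = 11101110 → 3-byte char (#2). Advance 3.
Byte at offset 7: 0xF0 = 11110000 → 4-byte char (#3). Advance 4.
Byte at offset 11: 0xE2 = 11100010 → 3-byte char (#4). Advance 3.
Byte at offset 14: 0x38 = 00111000 → 1-byte char (#5). Advance 1.
Byte at offset 15: 0xD8 = 11011000 → 2-byte char (#6). Advance 2.
Byte at offset 17: 0xDE = 11011110 → 2-byte char (#7). Advance 2.
Reached end at offset 19 after 7 code points.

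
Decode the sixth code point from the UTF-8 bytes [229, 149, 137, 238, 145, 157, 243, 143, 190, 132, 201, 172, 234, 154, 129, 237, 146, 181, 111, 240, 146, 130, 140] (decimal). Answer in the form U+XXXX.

Offset 0: leading byte 0xE5 = 11100101 → 3-byte char #1 = E5 95 89.
Offset 3: leading byte 0xEE = 11101110 → 3-byte char #2 = EE 91 9D.
Offset 6: leading byte 0xF3 = 11110011 → 4-byte char #3 = F3 8F BE 84.
Offset 10: leading byte 0xC9 = 11001001 → 2-byte char #4 = C9 AC.
Offset 12: leading byte 0xEA = 11101010 → 3-byte char #5 = EA 9A 81.
Offset 15: leading byte 0xED = 11101101 → 3-byte char #6 = ED 92 B5.
Leading byte 0xED = 11101101 matches 1110xxxx → 3-byte sequence.
Byte 1: 0xED = 11101101, payload 1101 (4 bits).
Byte 2: 0x92 = 10010010 (10xxxxxx ✓), payload 010010.
Byte 3: 0xB5 = 10110101 (10xxxxxx ✓), payload 110101.
Concatenate: 1101010010110101 = 0xD4B5 (16 bits → U+D4B5).

U+D4B5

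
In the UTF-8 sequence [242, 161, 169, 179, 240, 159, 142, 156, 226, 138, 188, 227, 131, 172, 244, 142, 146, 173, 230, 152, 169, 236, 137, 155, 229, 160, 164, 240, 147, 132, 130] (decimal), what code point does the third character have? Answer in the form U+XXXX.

Offset 0: leading byte 0xF2 = 11110010 → 4-byte char #1 = F2 A1 A9 B3.
Offset 4: leading byte 0xF0 = 11110000 → 4-byte char #2 = F0 9F 8E 9C.
Offset 8: leading byte 0xE2 = 11100010 → 3-byte char #3 = E2 8A BC.
Leading byte 0xE2 = 11100010 matches 1110xxxx → 3-byte sequence.
Byte 1: 0xE2 = 11100010, payload 0010 (4 bits).
Byte 2: 0x8A = 10001010 (10xxxxxx ✓), payload 001010.
Byte 3: 0xBC = 10111100 (10xxxxxx ✓), payload 111100.
Concatenate: 0010001010111100 = 0x22BC (16 bits → U+22BC).

U+22BC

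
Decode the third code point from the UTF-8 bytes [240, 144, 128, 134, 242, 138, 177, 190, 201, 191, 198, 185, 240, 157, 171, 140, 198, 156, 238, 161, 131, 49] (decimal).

U+027F

Offset 0: leading byte 0xF0 = 11110000 → 4-byte char #1 = F0 90 80 86.
Offset 4: leading byte 0xF2 = 11110010 → 4-byte char #2 = F2 8A B1 BE.
Offset 8: leading byte 0xC9 = 11001001 → 2-byte char #3 = C9 BF.
Leading byte 0xC9 = 11001001 matches 110xxxxx → 2-byte sequence.
Byte 1: 0xC9 = 11001001, payload 01001 (5 bits).
Byte 2: 0xBF = 10111111 (10xxxxxx ✓), payload 111111.
Concatenate: 01001111111 = 0x27F (11 bits → U+027F).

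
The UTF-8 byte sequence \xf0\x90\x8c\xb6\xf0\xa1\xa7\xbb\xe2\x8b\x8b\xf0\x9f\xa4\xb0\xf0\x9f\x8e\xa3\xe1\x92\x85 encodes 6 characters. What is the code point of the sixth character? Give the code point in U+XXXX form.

Offset 0: leading byte 0xF0 = 11110000 → 4-byte char #1 = F0 90 8C B6.
Offset 4: leading byte 0xF0 = 11110000 → 4-byte char #2 = F0 A1 A7 BB.
Offset 8: leading byte 0xE2 = 11100010 → 3-byte char #3 = E2 8B 8B.
Offset 11: leading byte 0xF0 = 11110000 → 4-byte char #4 = F0 9F A4 B0.
Offset 15: leading byte 0xF0 = 11110000 → 4-byte char #5 = F0 9F 8E A3.
Offset 19: leading byte 0xE1 = 11100001 → 3-byte char #6 = E1 92 85.
Leading byte 0xE1 = 11100001 matches 1110xxxx → 3-byte sequence.
Byte 1: 0xE1 = 11100001, payload 0001 (4 bits).
Byte 2: 0x92 = 10010010 (10xxxxxx ✓), payload 010010.
Byte 3: 0x85 = 10000101 (10xxxxxx ✓), payload 000101.
Concatenate: 0001010010000101 = 0x1485 (16 bits → U+1485).

U+1485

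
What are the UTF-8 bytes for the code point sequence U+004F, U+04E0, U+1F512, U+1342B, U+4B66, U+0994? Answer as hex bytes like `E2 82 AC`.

U+004F: 1-byte form → 4F.
U+04E0: 2-byte form → D3 A0.
U+1F512: 4-byte form → F0 9F 94 92.
U+1342B: 4-byte form → F0 93 90 AB.
U+4B66: 3-byte form → E4 AD A6.
U+0994: 3-byte form → E0 A6 94.
Concatenated (17 bytes): 4F D3 A0 F0 9F 94 92 F0 93 90 AB E4 AD A6 E0 A6 94.

4F D3 A0 F0 9F 94 92 F0 93 90 AB E4 AD A6 E0 A6 94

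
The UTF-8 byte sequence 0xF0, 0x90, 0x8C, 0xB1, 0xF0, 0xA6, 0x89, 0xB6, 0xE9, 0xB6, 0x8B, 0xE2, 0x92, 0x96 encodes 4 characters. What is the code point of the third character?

Offset 0: leading byte 0xF0 = 11110000 → 4-byte char #1 = F0 90 8C B1.
Offset 4: leading byte 0xF0 = 11110000 → 4-byte char #2 = F0 A6 89 B6.
Offset 8: leading byte 0xE9 = 11101001 → 3-byte char #3 = E9 B6 8B.
Leading byte 0xE9 = 11101001 matches 1110xxxx → 3-byte sequence.
Byte 1: 0xE9 = 11101001, payload 1001 (4 bits).
Byte 2: 0xB6 = 10110110 (10xxxxxx ✓), payload 110110.
Byte 3: 0x8B = 10001011 (10xxxxxx ✓), payload 001011.
Concatenate: 1001110110001011 = 0x9D8B (16 bits → U+9D8B).

U+9D8B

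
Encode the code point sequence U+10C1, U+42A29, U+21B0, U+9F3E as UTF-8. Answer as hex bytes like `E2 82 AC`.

E1 83 81 F1 82 A8 A9 E2 86 B0 E9 BC BE

U+10C1: 3-byte form → E1 83 81.
U+42A29: 4-byte form → F1 82 A8 A9.
U+21B0: 3-byte form → E2 86 B0.
U+9F3E: 3-byte form → E9 BC BE.
Concatenated (13 bytes): E1 83 81 F1 82 A8 A9 E2 86 B0 E9 BC BE.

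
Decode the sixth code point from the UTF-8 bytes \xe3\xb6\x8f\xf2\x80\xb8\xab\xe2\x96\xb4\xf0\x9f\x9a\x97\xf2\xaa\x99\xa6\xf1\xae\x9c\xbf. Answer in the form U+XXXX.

U+6E73F

Offset 0: leading byte 0xE3 = 11100011 → 3-byte char #1 = E3 B6 8F.
Offset 3: leading byte 0xF2 = 11110010 → 4-byte char #2 = F2 80 B8 AB.
Offset 7: leading byte 0xE2 = 11100010 → 3-byte char #3 = E2 96 B4.
Offset 10: leading byte 0xF0 = 11110000 → 4-byte char #4 = F0 9F 9A 97.
Offset 14: leading byte 0xF2 = 11110010 → 4-byte char #5 = F2 AA 99 A6.
Offset 18: leading byte 0xF1 = 11110001 → 4-byte char #6 = F1 AE 9C BF.
Leading byte 0xF1 = 11110001 matches 11110xxx → 4-byte sequence.
Byte 1: 0xF1 = 11110001, payload 001 (3 bits).
Byte 2: 0xAE = 10101110 (10xxxxxx ✓), payload 101110.
Byte 3: 0x9C = 10011100 (10xxxxxx ✓), payload 011100.
Byte 4: 0xBF = 10111111 (10xxxxxx ✓), payload 111111.
Concatenate: 001101110011100111111 = 0x6E73F (21 bits → U+6E73F).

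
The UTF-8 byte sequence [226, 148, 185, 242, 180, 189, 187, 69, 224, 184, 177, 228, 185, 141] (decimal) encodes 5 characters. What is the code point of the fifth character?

Offset 0: leading byte 0xE2 = 11100010 → 3-byte char #1 = E2 94 B9.
Offset 3: leading byte 0xF2 = 11110010 → 4-byte char #2 = F2 B4 BD BB.
Offset 7: leading byte 0x45 = 01000101 → 1-byte char #3 = 45.
Offset 8: leading byte 0xE0 = 11100000 → 3-byte char #4 = E0 B8 B1.
Offset 11: leading byte 0xE4 = 11100100 → 3-byte char #5 = E4 B9 8D.
Leading byte 0xE4 = 11100100 matches 1110xxxx → 3-byte sequence.
Byte 1: 0xE4 = 11100100, payload 0100 (4 bits).
Byte 2: 0xB9 = 10111001 (10xxxxxx ✓), payload 111001.
Byte 3: 0x8D = 10001101 (10xxxxxx ✓), payload 001101.
Concatenate: 0100111001001101 = 0x4E4D (16 bits → U+4E4D).

U+4E4D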